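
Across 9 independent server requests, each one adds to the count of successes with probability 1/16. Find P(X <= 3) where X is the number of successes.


P(X<=3) = P(X=0) + P(X=1) + P(X=2) + P(X=3)
= 38443359375/68719476736 + 23066015625/68719476736 + 1537734375/17179869184 + 239203125/17179869184
= 8577140625/8589934592

8577140625/8589934592


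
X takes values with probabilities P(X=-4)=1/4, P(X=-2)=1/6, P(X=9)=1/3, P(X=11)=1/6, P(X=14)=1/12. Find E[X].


E[X] = sum(x * P(x))
= -4*1/4 - 2*1/6 + 9*1/3 + 11*1/6 + 14*1/12
= 14/3

14/3


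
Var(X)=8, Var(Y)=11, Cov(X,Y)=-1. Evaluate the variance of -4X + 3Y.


Var(-4X + 3Y) = (-4)^2*Var(X) + 3^2*Var(Y) + 2*(-4)*3*Cov(X,Y)
= 16*8 + 9*11 - 24*(-1)
= 128 + 99 + 24 = 251

251


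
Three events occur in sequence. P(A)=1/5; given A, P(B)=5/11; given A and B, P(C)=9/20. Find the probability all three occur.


P(A∩B∩C) = P(A) * P(B|A) * P(C|A∩B)
= 1/5 * 5/11 * 9/20
= 1/11 * 9/20 = 9/220

9/220


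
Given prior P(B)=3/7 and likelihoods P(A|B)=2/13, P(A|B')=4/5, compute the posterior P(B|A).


P(A) = P(A|B)P(B) + P(A|B')P(B') = 2/13*3/7 + 4/5*4/7 = 34/65
P(B|A) = P(A|B)P(B)/P(A) = (6/91)/(34/65) = 15/119

15/119


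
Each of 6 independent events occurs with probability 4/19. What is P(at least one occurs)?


P(at least one) = 1 - P(none)
P(none) = (1 - 4/19)^6 = (15/19)^6 = 11390625/47045881
P(at least one) = 1 - 11390625/47045881 = 35655256/47045881

35655256/47045881


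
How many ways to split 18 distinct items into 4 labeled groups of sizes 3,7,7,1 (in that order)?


18! = 6402373705728000
Denominator: 3!=6 * 7!=5040 * 7!=5040 * 1!=1
Coefficient = 6402373705728000 / 152409600 = 42007680

42007680


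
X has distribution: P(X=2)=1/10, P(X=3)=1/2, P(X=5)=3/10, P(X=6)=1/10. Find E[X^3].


E[X^3] = sum(g(x)*P(x))
= 8*1/10 + 27*1/2 + 125*3/10 + 216*1/10
= 367/5

367/5


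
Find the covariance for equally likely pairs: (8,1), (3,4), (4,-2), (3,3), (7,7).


E[X]=5, E[Y]=13/5, E[XY]=14
Cov(X,Y) = E[XY] - E[X]E[Y] = 14 - 5*13/5 = 1

1


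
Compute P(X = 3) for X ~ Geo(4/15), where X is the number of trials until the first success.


P(X=3) = (1-p)^2 * p = (11/15)^2 * 4/15
= 121/225 * 4/15 = 484/3375

484/3375


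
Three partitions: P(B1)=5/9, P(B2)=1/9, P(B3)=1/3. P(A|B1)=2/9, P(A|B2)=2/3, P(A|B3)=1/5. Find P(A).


P(A) = P(A|B1)P(B1) + P(A|B2)P(B2) + P(A|B3)P(B3)
= 2/9*5/9 + 2/3*1/9 + 1/5*1/3
= 10/81 + 2/27 + 1/15 = 107/405

107/405


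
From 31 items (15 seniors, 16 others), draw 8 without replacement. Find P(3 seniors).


P(X=3) = C(15,3)*C(16,5) / C(31,8)
= 455*4368 / 7888725
= 1987440/7888725 = 10192/40455

10192/40455


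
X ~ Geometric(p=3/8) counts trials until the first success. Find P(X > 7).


P(X > 7) = P(first 7 trials all fail) = (1-p)^7 = (5/8)^7 = 78125/2097152

78125/2097152


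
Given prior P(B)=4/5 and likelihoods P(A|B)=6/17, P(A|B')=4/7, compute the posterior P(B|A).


P(A) = P(A|B)P(B) + P(A|B')P(B') = 6/17*4/5 + 4/7*1/5 = 236/595
P(B|A) = P(A|B)P(B)/P(A) = (24/85)/(236/595) = 42/59

42/59


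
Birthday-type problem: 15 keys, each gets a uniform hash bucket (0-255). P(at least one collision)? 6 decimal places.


P(all different) = prod((256-i)/256 for i=0..14) = 0.658279
P(at least one match) = 1 - 0.658279 = 0.341721

0.341721


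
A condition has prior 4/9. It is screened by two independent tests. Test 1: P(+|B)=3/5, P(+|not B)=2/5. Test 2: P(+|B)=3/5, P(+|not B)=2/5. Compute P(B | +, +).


After test 1: P(+) = 3/5*4/9 + 2/5*5/9 = 22/45
P(B|+) = (4/15)/(22/45) = 6/11
After test 2 (use post1 as new prior): P(+) = 3/5*6/11 + 2/5*5/11 = 28/55
P(B|+,+) = (18/55)/(28/55) = 9/14

9/14


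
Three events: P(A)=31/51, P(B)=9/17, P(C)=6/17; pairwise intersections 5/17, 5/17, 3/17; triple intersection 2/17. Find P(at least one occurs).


P(A∪B∪C) = P(A)+P(B)+P(C) - P(AB)-P(AC)-P(BC) + P(ABC)
= 31/51+9/17+6/17 - 5/17-5/17-3/17 + 2/17
= 43/51

43/51


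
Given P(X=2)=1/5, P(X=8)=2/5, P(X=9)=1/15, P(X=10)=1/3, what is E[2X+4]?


E[2X+4] = sum(g(x)*P(x))
= 8*1/5 + 20*2/5 + 22*1/15 + 24*1/3
= 286/15

286/15


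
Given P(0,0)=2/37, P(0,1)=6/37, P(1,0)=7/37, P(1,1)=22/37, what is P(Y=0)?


P(Y=0) = P(0,0)+P(1,0) = 2/37 + 7/37 = 9/37

9/37


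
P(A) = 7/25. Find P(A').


P(A') = 1 - P(A) = 1 - 7/25 = 18/25

18/25


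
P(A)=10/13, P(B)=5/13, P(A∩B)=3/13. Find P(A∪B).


P(A∪B) = P(A) + P(B) - P(A∩B)
= 10/13 + 5/13 - 3/13 = 12/13

12/13


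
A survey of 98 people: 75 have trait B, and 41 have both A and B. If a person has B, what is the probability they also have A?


P(A|B) = P(A∩B)/P(B) = (41/98)/(75/98) = 41/75

41/75


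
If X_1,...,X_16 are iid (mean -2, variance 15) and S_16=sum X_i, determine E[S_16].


E[S_n] = n*E[X_1] = 16*-2 = -32

-32


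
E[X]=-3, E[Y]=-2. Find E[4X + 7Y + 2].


E[4X + 7Y + 2] = 4*E[X] + 7*E[Y] + 2
= (4)*(-3) + (7)*(-2) + (2)
= -12 - 14 + 2 = -24

-24


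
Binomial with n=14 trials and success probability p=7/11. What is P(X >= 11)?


P(X>=11) = P(X=11) + P(X=12) + P(X=13) + P(X=14)
= 46063803804928/379749833583241 + 20152914164656/379749833583241 + 5425784582792/379749833583241 + 678223072849/379749833583241
= 6574611420475/34522712143931

6574611420475/34522712143931


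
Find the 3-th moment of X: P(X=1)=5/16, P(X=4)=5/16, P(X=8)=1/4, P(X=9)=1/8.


E[X^3] = sum(x^3 * P(x))
= 1*5/16 + 64*5/16 + 512*1/4 + 729*1/8
= 3831/16

3831/16


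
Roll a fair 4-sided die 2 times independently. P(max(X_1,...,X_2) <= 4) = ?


P(max <= 4) = P(all X_i <= 4) = (P(X_1 <= 4))^2
= (4/4)^2 = 1^2 = 1

1


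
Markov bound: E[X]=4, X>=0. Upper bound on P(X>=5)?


Markov: P(X >= a) <= E[X]/a
P(X >= 5) <= 4/5

4/5


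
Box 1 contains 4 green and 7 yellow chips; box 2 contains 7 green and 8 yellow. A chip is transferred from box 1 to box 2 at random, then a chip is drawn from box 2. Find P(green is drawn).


P(transfer green) = 4/11; P(transfer yellow) = 7/11
If green transferred: Urn II has 8 green of 16, so P(green|green moved) = 1/2
If yellow transferred: Urn II has 7 green of 16, so P(green|yellow moved) = 7/16
By total probability: P(green) = 4/11*1/2 + 7/11*7/16 = 81/176

81/176


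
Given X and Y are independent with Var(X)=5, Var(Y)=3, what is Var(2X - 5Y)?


Independence => Cov(X,Y)=0
Var(2X - 5Y) = 2^2*Var(X) + (-5)^2*Var(Y)
= 4*5 + 25*3 = 95

95


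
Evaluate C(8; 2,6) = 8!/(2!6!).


8! = 40320
Denominator: 2!=2 * 6!=720
Coefficient = 40320 / 1440 = 28

28


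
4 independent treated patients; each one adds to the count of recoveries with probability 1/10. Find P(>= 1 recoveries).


P(at least one) = 1 - P(none)
P(none) = (1 - 1/10)^4 = (9/10)^4 = 6561/10000
P(at least one) = 1 - 6561/10000 = 3439/10000

3439/10000


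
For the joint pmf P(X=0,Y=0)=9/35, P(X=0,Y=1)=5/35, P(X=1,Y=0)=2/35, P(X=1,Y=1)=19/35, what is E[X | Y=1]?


P(Y=1) = 24/35
E[X|Y=1] = (0*5 + 1*19)/24 = 19/24

19/24


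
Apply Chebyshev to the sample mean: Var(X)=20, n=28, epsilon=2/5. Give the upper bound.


Var(Xbar) = Var(X)/n = 20/28
Chebyshev: P(|Xbar-mu| >= 2/5) <= Var(Xbar)/(2/5)^2 = (5/7)/(4/25) = 125/28
Bound exceeds 1, so trivial bound: 1

1


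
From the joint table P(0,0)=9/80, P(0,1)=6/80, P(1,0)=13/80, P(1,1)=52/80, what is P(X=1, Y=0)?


Read from table: P(X=1, Y=0) = 13/80

13/80


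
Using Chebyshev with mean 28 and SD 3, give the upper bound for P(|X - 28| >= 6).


k = 6/3 = 2
Chebyshev: P(|X-mu| >= k*sigma) <= 1/k^2 = 1/2^2 = 1/4

1/4


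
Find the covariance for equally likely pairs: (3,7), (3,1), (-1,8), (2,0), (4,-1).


E[X]=11/5, E[Y]=3, E[XY]=12/5
Cov(X,Y) = E[XY] - E[X]E[Y] = 12/5 - 11/5*3 = -21/5

-21/5


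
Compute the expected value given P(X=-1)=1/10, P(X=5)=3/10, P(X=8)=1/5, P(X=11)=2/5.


E[X] = sum(x * P(x))
= -1*1/10 + 5*3/10 + 8*1/5 + 11*2/5
= 37/5

37/5


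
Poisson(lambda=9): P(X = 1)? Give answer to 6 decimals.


P(X=1) = e^(-9) * 9^1 / 1!
≈ 0.0001234098041 * 9 / 1
≈ 0.001111

0.001111


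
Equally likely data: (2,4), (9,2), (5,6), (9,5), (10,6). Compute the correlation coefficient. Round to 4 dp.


Cov(X,Y) = 0.0000, Var(X) = 9.2000, Var(Y) = 2.2400
rho = Cov/(sqrt(VarX)*sqrt(VarY)) = 0.0000

0.0000


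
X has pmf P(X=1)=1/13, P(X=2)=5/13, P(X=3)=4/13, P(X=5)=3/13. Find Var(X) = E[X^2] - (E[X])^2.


E[X] = 38/13, E[X^2] = 132/13
Var(X) = E[X^2] - (E[X])^2 = 132/13 - (38/13)^2 = 272/169

272/169


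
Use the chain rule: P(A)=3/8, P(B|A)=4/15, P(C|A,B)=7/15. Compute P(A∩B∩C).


P(A∩B∩C) = P(A) * P(B|A) * P(C|A∩B)
= 3/8 * 4/15 * 7/15
= 1/10 * 7/15 = 7/150

7/150


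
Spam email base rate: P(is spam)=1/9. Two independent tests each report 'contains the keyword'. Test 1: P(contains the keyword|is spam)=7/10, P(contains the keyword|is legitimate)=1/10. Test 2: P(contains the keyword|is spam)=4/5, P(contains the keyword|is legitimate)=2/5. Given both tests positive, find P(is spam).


After test 1: P(+) = 7/10*1/9 + 1/10*8/9 = 1/6
P(B|+) = (7/90)/(1/6) = 7/15
After test 2 (use post1 as new prior): P(+) = 4/5*7/15 + 2/5*8/15 = 44/75
P(B|+,+) = (28/75)/(44/75) = 7/11

7/11


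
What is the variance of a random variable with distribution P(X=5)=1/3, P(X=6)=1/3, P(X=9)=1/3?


E[X] = 20/3, E[X^2] = 142/3
Var(X) = E[X^2] - (E[X])^2 = 142/3 - (20/3)^2 = 26/9

26/9


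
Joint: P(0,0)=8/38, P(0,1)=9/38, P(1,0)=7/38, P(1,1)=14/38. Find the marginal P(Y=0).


P(Y=0) = P(0,0)+P(1,0) = 8/38 + 7/38 = 15/38

15/38


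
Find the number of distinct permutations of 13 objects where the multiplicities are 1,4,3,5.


13! = 6227020800
Denominator: 1!=1 * 4!=24 * 3!=6 * 5!=120
Coefficient = 6227020800 / 17280 = 360360

360360


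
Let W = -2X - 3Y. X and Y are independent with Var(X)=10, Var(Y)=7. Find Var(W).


Independence => Cov(X,Y)=0
Var(-2X - 3Y) = (-2)^2*Var(X) + (-3)^2*Var(Y)
= 4*10 + 9*7 = 103

103


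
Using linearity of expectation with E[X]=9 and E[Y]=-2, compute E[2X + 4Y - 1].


E[2X + 4Y - 1] = 2*E[X] + 4*E[Y] - 1
= (2)*(9) + (4)*(-2) + (-1)
= 18 - 8 - 1 = 9

9


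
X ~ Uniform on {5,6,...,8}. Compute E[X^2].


E[X^2] = (1/4) * sum(x^2 for x=5..8)
= 174/4 = 87/2

87/2


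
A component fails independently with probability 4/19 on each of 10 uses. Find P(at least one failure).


P(at least one) = 1 - P(none)
P(none) = (1 - 4/19)^10 = (15/19)^10 = 576650390625/6131066257801
P(at least one) = 1 - 576650390625/6131066257801 = 5554415867176/6131066257801

5554415867176/6131066257801


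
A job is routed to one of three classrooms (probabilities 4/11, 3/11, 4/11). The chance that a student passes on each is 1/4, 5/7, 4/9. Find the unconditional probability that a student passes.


P(A) = P(A|B1)P(B1) + P(A|B2)P(B2) + P(A|B3)P(B3)
= 1/4*4/11 + 5/7*3/11 + 4/9*4/11
= 1/11 + 15/77 + 16/99 = 310/693

310/693


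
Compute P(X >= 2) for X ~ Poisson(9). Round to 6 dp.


P(X>=2) = 1 - P(X<=1) = 1 - (e^(-9)*9^0/0! + e^(-9)*9^1/1!)
≈ 1 - (0.0001234098 + 0.0011106882)
= 1 - 0.0012340980 = 0.9987659020
≈ 0.998766

0.998766


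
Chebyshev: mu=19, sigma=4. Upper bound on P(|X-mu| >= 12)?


k = 12/4 = 3
Chebyshev: P(|X-mu| >= k*sigma) <= 1/k^2 = 1/3^2 = 1/9

1/9


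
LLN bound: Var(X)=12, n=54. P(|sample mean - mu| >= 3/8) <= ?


Var(Xbar) = Var(X)/n = 12/54
Chebyshev: P(|Xbar-mu| >= 3/8) <= Var(Xbar)/(3/8)^2 = (2/9)/(9/64) = 128/81
Bound exceeds 1, so trivial bound: 1

1


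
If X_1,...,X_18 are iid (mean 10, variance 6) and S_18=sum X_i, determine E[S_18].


E[S_n] = n*E[X_1] = 18*10 = 180

180


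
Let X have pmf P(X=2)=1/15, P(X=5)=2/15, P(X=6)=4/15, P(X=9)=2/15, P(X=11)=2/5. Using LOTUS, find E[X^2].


E[X^2] = sum(g(x)*P(x))
= 4*1/15 + 25*2/15 + 36*4/15 + 81*2/15 + 121*2/5
= 362/5

362/5


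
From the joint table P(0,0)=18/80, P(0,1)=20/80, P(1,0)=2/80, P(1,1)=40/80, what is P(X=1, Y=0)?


Read from table: P(X=1, Y=0) = 2/80 = 1/40

1/40


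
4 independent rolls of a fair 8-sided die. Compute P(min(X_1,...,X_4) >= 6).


P(min >= 6) = P(all X_i >= 6) = (P(X_1 >= 6))^4
= (3/8)^4 = 81/4096

81/4096


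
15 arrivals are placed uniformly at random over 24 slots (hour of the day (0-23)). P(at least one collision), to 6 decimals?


P(all different) = prod((24-i)/24 for i=0..14) = 0.003387
P(at least one match) = 1 - 0.003387 = 0.996613

0.996613


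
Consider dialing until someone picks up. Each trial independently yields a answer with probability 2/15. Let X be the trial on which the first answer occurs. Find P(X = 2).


P(X=2) = (1-p)^1 * p = (13/15)^1 * 2/15
= 13/15 * 2/15 = 26/225

26/225


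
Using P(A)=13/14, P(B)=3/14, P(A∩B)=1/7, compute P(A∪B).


P(A∪B) = P(A) + P(B) - P(A∩B)
= 13/14 + 3/14 - 1/7 = 1

1


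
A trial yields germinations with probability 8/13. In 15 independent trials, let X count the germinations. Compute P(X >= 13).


P(X>=13) = P(X=13) + P(X=14) + P(X=15)
= 1443109011456000/51185893014090757 + 329853488332800/51185893014090757 + 35184372088832/51185893014090757
= 139088220913664/3937376385699289

139088220913664/3937376385699289


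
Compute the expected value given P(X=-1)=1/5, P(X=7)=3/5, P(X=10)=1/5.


E[X] = sum(x * P(x))
= -1*1/5 + 7*3/5 + 10*1/5
= 6

6


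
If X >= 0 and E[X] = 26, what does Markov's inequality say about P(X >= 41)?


Markov: P(X >= a) <= E[X]/a
P(X >= 41) <= 26/41

26/41


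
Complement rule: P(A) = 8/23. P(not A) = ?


P(A') = 1 - P(A) = 1 - 8/23 = 15/23

15/23


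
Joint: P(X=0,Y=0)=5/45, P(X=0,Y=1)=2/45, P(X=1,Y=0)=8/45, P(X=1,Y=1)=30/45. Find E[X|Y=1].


P(Y=1) = 32/45
E[X|Y=1] = (0*2 + 1*30)/32 = 30/32 = 15/16

15/16


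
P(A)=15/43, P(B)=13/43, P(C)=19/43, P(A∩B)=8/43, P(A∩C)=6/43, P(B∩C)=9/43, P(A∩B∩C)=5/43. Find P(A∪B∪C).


P(A∪B∪C) = P(A)+P(B)+P(C) - P(AB)-P(AC)-P(BC) + P(ABC)
= 15/43+13/43+19/43 - 8/43-6/43-9/43 + 5/43
= 29/43

29/43


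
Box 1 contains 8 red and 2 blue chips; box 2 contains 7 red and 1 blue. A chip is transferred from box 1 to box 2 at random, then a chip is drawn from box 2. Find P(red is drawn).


P(transfer red) = 8/10 = 4/5; P(transfer blue) = 1/5
If red transferred: Urn II has 8 red of 9, so P(red|red moved) = 8/9
If blue transferred: Urn II has 7 red of 9, so P(red|blue moved) = 7/9
By total probability: P(red) = 4/5*8/9 + 1/5*7/9 = 13/15

13/15


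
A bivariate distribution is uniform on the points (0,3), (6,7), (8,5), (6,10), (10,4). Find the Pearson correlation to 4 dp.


Cov(X,Y) = 1.6000, Var(X) = 11.2000, Var(Y) = 6.1600
rho = Cov/(sqrt(VarX)*sqrt(VarY)) = 0.1926

0.1926


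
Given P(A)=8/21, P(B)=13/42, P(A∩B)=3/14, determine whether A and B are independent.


P(A)*P(B) = 8/21*13/42 = 52/441
P(A∩B) = 3/14 != 52/441, so not independent

No, A and B are not independent


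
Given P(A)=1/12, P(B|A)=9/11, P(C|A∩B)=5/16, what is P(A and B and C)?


P(A∩B∩C) = P(A) * P(B|A) * P(C|A∩B)
= 1/12 * 9/11 * 5/16
= 3/44 * 5/16 = 15/704

15/704


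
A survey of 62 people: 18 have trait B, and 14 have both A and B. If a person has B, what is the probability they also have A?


P(A|B) = P(A∩B)/P(B) = (14/62)/(18/62) = 14/18 = 7/9

7/9


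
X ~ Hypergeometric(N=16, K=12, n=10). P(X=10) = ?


P(X=10) = C(12,10)*C(4,0) / C(16,10)
= 66*1 / 8008
= 66/8008 = 3/364

3/364


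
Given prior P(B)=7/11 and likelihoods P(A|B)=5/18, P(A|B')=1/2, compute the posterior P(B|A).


P(A) = P(A|B)P(B) + P(A|B')P(B') = 5/18*7/11 + 1/2*4/11 = 71/198
P(B|A) = P(A|B)P(B)/P(A) = (35/198)/(71/198) = 35/71

35/71


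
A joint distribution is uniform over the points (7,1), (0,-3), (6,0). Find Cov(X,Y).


E[X]=13/3, E[Y]=-2/3, E[XY]=7/3
Cov(X,Y) = E[XY] - E[X]E[Y] = 7/3 - 13/3*-2/3 = 47/9

47/9


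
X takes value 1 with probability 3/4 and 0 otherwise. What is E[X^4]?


For Bernoulli: X in {0,1}
E[X^4] = 0^4*(1-3/4) + 1^4*3/4 = 3/4

3/4


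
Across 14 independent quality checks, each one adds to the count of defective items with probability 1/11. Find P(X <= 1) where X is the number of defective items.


P(X<=1) = P(X=0) + P(X=1)
= 100000000000000/379749833583241 + 140000000000000/379749833583241
= 240000000000000/379749833583241

240000000000000/379749833583241


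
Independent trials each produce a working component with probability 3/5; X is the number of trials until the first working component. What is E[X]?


For geometric (trials until first success), E[X] = 1/p = 1/(3/5) = 5/3

5/3


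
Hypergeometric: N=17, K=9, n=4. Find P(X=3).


P(X=3) = C(9,3)*C(8,1) / C(17,4)
= 84*8 / 2380
= 672/2380 = 24/85

24/85


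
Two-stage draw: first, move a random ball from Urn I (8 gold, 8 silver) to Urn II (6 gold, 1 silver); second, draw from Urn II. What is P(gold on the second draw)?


P(transfer gold) = 8/16 = 1/2; P(transfer silver) = 1/2
If gold transferred: Urn II has 7 gold of 8, so P(gold|gold moved) = 7/8
If silver transferred: Urn II has 6 gold of 8, so P(gold|silver moved) = 3/4
By total probability: P(gold) = 1/2*7/8 + 1/2*3/4 = 13/16

13/16


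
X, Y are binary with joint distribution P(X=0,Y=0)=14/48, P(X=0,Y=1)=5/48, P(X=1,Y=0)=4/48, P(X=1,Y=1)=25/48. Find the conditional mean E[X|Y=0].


P(Y=0) = 18/48
E[X|Y=0] = (0*14 + 1*4)/18 = 4/18 = 2/9

2/9


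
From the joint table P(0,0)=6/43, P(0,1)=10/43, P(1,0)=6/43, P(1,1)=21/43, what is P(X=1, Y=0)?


Read from table: P(X=1, Y=0) = 6/43

6/43


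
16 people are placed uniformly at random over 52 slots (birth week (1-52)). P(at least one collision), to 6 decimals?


P(all different) = prod((52-i)/52 for i=0..15) = 0.075868
P(at least one match) = 1 - 0.075868 = 0.924132

0.924132


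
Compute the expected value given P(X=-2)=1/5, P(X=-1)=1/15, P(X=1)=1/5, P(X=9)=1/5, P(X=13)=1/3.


E[X] = sum(x * P(x))
= -2*1/5 - 1*1/15 + 1*1/5 + 9*1/5 + 13*1/3
= 88/15

88/15


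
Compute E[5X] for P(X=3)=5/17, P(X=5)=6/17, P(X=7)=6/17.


E[5X] = sum(g(x)*P(x))
= 15*5/17 + 25*6/17 + 35*6/17
= 435/17

435/17


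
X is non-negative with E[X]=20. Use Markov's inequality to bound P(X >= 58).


Markov: P(X >= a) <= E[X]/a
P(X >= 58) <= 20/58 = 10/29

10/29


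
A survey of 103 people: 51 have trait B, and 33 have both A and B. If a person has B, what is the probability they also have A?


P(A|B) = P(A∩B)/P(B) = (33/103)/(51/103) = 33/51 = 11/17

11/17


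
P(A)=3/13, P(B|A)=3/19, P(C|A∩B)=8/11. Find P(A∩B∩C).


P(A∩B∩C) = P(A) * P(B|A) * P(C|A∩B)
= 3/13 * 3/19 * 8/11
= 9/247 * 8/11 = 72/2717

72/2717


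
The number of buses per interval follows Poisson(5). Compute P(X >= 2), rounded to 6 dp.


P(X>=2) = 1 - P(X<=1) = 1 - (e^(-5)*5^0/0! + e^(-5)*5^1/1!)
≈ 1 - (0.0067379470 + 0.0336897350)
= 1 - 0.0404276820 = 0.9595723180
≈ 0.959572

0.959572


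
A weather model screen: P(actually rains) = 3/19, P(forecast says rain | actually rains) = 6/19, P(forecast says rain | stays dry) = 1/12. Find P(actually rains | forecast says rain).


P(A) = P(A|B)P(B) + P(A|B')P(B') = 6/19*3/19 + 1/12*16/19 = 130/1083
P(B|A) = P(A|B)P(B)/P(A) = (18/361)/(130/1083) = 27/65

27/65


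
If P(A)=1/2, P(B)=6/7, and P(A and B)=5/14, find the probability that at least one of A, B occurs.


P(A∪B) = P(A) + P(B) - P(A∩B)
= 1/2 + 6/7 - 5/14 = 1

1


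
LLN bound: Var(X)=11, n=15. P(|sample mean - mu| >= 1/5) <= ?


Var(Xbar) = Var(X)/n = 11/15
Chebyshev: P(|Xbar-mu| >= 1/5) <= Var(Xbar)/(1/5)^2 = (11/15)/(1/25) = 55/3
Bound exceeds 1, so trivial bound: 1

1


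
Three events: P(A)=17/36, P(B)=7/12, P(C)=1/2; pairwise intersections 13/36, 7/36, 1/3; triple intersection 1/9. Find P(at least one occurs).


P(A∪B∪C) = P(A)+P(B)+P(C) - P(AB)-P(AC)-P(BC) + P(ABC)
= 17/36+7/12+1/2 - 13/36-7/36-1/3 + 1/9
= 7/9

7/9


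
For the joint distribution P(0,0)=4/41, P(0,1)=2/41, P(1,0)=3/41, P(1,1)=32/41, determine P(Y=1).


P(Y=1) = P(0,1)+P(1,1) = 2/41 + 32/41 = 34/41

34/41


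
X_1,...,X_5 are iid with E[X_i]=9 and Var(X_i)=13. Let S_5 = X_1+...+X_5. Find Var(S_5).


By independence, Var(S_n) = n*Var(X_1) = 5*13 = 65

65


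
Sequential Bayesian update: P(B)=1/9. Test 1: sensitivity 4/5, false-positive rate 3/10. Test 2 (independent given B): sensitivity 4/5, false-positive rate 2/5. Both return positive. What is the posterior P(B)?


After test 1: P(+) = 4/5*1/9 + 3/10*8/9 = 16/45
P(B|+) = (4/45)/(16/45) = 1/4
After test 2 (use post1 as new prior): P(+) = 4/5*1/4 + 2/5*3/4 = 1/2
P(B|+,+) = (1/5)/(1/2) = 2/5

2/5


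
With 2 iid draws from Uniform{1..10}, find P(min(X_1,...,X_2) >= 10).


P(min >= 10) = P(all X_i >= 10) = (P(X_1 >= 10))^2
= (1/10)^2 = 1/100

1/100


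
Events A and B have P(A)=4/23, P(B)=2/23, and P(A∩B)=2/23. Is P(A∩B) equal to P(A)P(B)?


P(A)*P(B) = 4/23*2/23 = 8/529
P(A∩B) = 2/23 != 8/529, so not independent

No, A and B are not independent


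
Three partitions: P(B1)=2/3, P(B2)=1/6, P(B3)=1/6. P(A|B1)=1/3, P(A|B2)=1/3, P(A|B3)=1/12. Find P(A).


P(A) = P(A|B1)P(B1) + P(A|B2)P(B2) + P(A|B3)P(B3)
= 1/3*2/3 + 1/3*1/6 + 1/12*1/6
= 2/9 + 1/18 + 1/72 = 7/24

7/24


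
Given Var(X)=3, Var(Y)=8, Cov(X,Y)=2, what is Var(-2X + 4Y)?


Var(-2X + 4Y) = (-2)^2*Var(X) + 4^2*Var(Y) + 2*(-2)*4*Cov(X,Y)
= 4*3 + 16*8 - 16*2
= 12 + 128 - 32 = 108

108


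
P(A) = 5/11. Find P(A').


P(A') = 1 - P(A) = 1 - 5/11 = 6/11

6/11


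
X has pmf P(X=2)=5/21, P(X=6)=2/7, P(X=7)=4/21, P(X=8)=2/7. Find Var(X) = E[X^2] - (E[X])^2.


E[X] = 122/21, E[X^2] = 272/7
Var(X) = E[X^2] - (E[X])^2 = 272/7 - (122/21)^2 = 2252/441

2252/441


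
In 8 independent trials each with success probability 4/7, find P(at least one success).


P(at least one) = 1 - P(none)
P(none) = (1 - 4/7)^8 = (3/7)^8 = 6561/5764801
P(at least one) = 1 - 6561/5764801 = 5758240/5764801

5758240/5764801


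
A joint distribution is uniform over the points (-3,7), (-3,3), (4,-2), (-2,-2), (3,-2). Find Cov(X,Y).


E[X]=-1/5, E[Y]=4/5, E[XY]=-8
Cov(X,Y) = E[XY] - E[X]E[Y] = -8 + 1/5*4/5 = -196/25

-196/25


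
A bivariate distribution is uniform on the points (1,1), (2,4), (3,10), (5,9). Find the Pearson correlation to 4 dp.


Cov(X,Y) = 4.5000, Var(X) = 2.1875, Var(Y) = 13.5000
rho = Cov/(sqrt(VarX)*sqrt(VarY)) = 0.8281

0.8281


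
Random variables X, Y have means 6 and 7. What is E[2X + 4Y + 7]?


E[2X + 4Y + 7] = 2*E[X] + 4*E[Y] + 7
= (2)*(6) + (4)*(7) + (7)
= 12 + 28 + 7 = 47

47


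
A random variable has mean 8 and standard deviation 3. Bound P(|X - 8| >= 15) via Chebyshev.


k = 15/3 = 5
Chebyshev: P(|X-mu| >= k*sigma) <= 1/k^2 = 1/5^2 = 1/25

1/25


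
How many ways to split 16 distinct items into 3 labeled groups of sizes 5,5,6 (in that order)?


16! = 20922789888000
Denominator: 5!=120 * 5!=120 * 6!=720
Coefficient = 20922789888000 / 10368000 = 2018016

2018016


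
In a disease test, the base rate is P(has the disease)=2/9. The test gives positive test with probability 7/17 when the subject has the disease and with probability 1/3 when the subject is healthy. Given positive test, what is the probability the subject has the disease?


P(A) = P(A|B)P(B) + P(A|B')P(B') = 7/17*2/9 + 1/3*7/9 = 161/459
P(B|A) = P(A|B)P(B)/P(A) = (14/153)/(161/459) = 6/23

6/23


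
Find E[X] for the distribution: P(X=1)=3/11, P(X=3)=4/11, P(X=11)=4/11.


E[X] = sum(x * P(x))
= 1*3/11 + 3*4/11 + 11*4/11
= 59/11

59/11


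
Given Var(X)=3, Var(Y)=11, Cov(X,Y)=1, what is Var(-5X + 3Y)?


Var(-5X + 3Y) = (-5)^2*Var(X) + 3^2*Var(Y) + 2*(-5)*3*Cov(X,Y)
= 25*3 + 9*11 - 30*1
= 75 + 99 - 30 = 144

144


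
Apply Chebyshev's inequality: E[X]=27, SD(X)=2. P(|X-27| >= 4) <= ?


k = 4/2 = 2
Chebyshev: P(|X-mu| >= k*sigma) <= 1/k^2 = 1/2^2 = 1/4

1/4


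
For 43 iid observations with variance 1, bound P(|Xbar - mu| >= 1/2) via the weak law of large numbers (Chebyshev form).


Var(Xbar) = Var(X)/n = 1/43
Chebyshev: P(|Xbar-mu| >= 1/2) <= Var(Xbar)/(1/2)^2 = (1/43)/(1/4) = 4/43

4/43


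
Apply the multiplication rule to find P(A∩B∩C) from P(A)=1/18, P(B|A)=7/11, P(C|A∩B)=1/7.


P(A∩B∩C) = P(A) * P(B|A) * P(C|A∩B)
= 1/18 * 7/11 * 1/7
= 7/198 * 1/7 = 1/198

1/198


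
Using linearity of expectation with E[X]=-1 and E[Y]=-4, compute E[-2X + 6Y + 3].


E[-2X + 6Y + 3] = -2*E[X] + 6*E[Y] + 3
= (-2)*(-1) + (6)*(-4) + (3)
= 2 - 24 + 3 = -19

-19


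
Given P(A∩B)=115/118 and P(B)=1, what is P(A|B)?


P(A|B) = P(A∩B)/P(B) = (115/118)/(118/118) = 115/118

115/118


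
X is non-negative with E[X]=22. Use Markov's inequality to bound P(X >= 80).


Markov: P(X >= a) <= E[X]/a
P(X >= 80) <= 22/80 = 11/40

11/40


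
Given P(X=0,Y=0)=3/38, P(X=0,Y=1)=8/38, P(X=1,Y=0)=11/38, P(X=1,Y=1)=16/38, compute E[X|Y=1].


P(Y=1) = 24/38
E[X|Y=1] = (0*8 + 1*16)/24 = 16/24 = 2/3

2/3


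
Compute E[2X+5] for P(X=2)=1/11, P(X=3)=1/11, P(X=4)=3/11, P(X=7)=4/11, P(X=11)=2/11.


E[2X+5] = sum(g(x)*P(x))
= 9*1/11 + 11*1/11 + 13*3/11 + 19*4/11 + 27*2/11
= 189/11

189/11


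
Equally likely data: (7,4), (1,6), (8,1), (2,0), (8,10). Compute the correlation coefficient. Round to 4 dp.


Cov(X,Y) = 2.5600, Var(X) = 9.3600, Var(Y) = 12.9600
rho = Cov/(sqrt(VarX)*sqrt(VarY)) = 0.2324

0.2324


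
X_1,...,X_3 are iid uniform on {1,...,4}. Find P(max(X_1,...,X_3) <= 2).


P(max <= 2) = P(all X_i <= 2) = (P(X_1 <= 2))^3
= (2/4)^3 = (1/2)^3 = 1/8

1/8


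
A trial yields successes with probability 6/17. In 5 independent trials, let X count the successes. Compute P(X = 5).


P(X=5) = C(5,5) * p^5 * (1-p)^0
= 1 * 7776/1419857 * 1
= 7776/1419857

7776/1419857


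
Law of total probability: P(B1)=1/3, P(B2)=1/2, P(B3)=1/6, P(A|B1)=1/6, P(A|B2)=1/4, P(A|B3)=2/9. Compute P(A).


P(A) = P(A|B1)P(B1) + P(A|B2)P(B2) + P(A|B3)P(B3)
= 1/6*1/3 + 1/4*1/2 + 2/9*1/6
= 1/18 + 1/8 + 1/27 = 47/216

47/216


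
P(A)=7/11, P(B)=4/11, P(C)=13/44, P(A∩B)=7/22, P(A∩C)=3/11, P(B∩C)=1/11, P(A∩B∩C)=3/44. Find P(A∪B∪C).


P(A∪B∪C) = P(A)+P(B)+P(C) - P(AB)-P(AC)-P(BC) + P(ABC)
= 7/11+4/11+13/44 - 7/22-3/11-1/11 + 3/44
= 15/22

15/22


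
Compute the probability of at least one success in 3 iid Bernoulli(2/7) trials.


P(at least one) = 1 - P(none)
P(none) = (1 - 2/7)^3 = (5/7)^3 = 125/343
P(at least one) = 1 - 125/343 = 218/343

218/343


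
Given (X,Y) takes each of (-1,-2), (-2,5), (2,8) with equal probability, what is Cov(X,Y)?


E[X]=-1/3, E[Y]=11/3, E[XY]=8/3
Cov(X,Y) = E[XY] - E[X]E[Y] = 8/3 + 1/3*11/3 = 35/9

35/9


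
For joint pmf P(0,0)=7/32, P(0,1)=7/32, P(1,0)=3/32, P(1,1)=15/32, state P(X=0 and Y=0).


Read from table: P(X=0, Y=0) = 7/32

7/32


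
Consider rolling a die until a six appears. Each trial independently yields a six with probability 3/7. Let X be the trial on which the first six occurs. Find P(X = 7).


P(X=7) = (1-p)^6 * p = (4/7)^6 * 3/7
= 4096/117649 * 3/7 = 12288/823543

12288/823543


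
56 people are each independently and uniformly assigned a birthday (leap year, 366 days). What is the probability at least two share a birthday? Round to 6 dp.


P(all different) = prod((366-i)/366 for i=0..55) = 0.011818
P(at least one match) = 1 - 0.011818 = 0.988182

0.988182


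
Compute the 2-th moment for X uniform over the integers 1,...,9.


E[X^2] = (1/9) * sum(x^2 for x=1..9)
= 285/9 = 95/3

95/3


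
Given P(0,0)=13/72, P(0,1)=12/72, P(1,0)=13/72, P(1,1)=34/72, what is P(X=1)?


P(X=1) = P(1,0)+P(1,1) = 13/72 + 34/72 = 47/72

47/72


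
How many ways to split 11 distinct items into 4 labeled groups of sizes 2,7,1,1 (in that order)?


11! = 39916800
Denominator: 2!=2 * 7!=5040 * 1!=1 * 1!=1
Coefficient = 39916800 / 10080 = 3960

3960


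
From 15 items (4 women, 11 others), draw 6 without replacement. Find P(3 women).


P(X=3) = C(4,3)*C(11,3) / C(15,6)
= 4*165 / 5005
= 660/5005 = 12/91

12/91


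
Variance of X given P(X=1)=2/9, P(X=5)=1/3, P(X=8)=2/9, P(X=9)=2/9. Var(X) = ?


E[X] = 17/3, E[X^2] = 367/9
Var(X) = E[X^2] - (E[X])^2 = 367/9 - (17/3)^2 = 26/3

26/3


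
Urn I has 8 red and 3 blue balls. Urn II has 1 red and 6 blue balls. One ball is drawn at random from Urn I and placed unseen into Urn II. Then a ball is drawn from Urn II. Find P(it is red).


P(transfer red) = 8/11; P(transfer blue) = 3/11
If red transferred: Urn II has 2 red of 8, so P(red|red moved) = 1/4
If blue transferred: Urn II has 1 red of 8, so P(red|blue moved) = 1/8
By total probability: P(red) = 8/11*1/4 + 3/11*1/8 = 19/88

19/88


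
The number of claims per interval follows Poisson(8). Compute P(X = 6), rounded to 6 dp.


P(X=6) = e^(-8) * 8^6 / 6!
≈ 0.0003354626279 * 262144 / 720
≈ 0.122138

0.122138


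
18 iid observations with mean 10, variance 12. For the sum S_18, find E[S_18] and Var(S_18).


E[S_n] = n*mu = 18*10 = 180
Var(S_n) = n*sigma^2 = 18*12 = 216

E[S_18]=180, Var(S_18)=216


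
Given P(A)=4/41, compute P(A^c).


P(A') = 1 - P(A) = 1 - 4/41 = 37/41

37/41


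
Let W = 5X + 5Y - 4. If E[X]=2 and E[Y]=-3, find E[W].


E[5X + 5Y - 4] = 5*E[X] + 5*E[Y] - 4
= (5)*(2) + (5)*(-3) + (-4)
= 10 - 15 - 4 = -9

-9


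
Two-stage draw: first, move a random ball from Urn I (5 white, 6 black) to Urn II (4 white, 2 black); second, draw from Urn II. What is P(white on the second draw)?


P(transfer white) = 5/11; P(transfer black) = 6/11
If white transferred: Urn II has 5 white of 7, so P(white|white moved) = 5/7
If black transferred: Urn II has 4 white of 7, so P(white|black moved) = 4/7
By total probability: P(white) = 5/11*5/7 + 6/11*4/7 = 7/11

7/11


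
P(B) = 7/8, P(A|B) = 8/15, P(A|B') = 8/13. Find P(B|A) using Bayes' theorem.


P(A) = P(A|B)P(B) + P(A|B')P(B') = 8/15*7/8 + 8/13*1/8 = 106/195
P(B|A) = P(A|B)P(B)/P(A) = (7/15)/(106/195) = 91/106

91/106


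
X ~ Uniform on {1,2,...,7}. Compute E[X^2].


E[X^2] = (1/7) * sum(x^2 for x=1..7)
= 140/7 = 20

20


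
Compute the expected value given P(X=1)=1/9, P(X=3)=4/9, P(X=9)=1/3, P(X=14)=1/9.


E[X] = sum(x * P(x))
= 1*1/9 + 3*4/9 + 9*1/3 + 14*1/9
= 6

6


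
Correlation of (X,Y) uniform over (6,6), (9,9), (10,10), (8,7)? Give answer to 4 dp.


Cov(X,Y) = 2.2500, Var(X) = 2.1875, Var(Y) = 2.5000
rho = Cov/(sqrt(VarX)*sqrt(VarY)) = 0.9621

0.9621


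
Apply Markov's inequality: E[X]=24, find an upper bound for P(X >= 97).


Markov: P(X >= a) <= E[X]/a
P(X >= 97) <= 24/97

24/97


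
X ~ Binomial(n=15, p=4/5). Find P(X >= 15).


P(X>=15) = P(X=15)
= 1073741824/30517578125
= 1073741824/30517578125

1073741824/30517578125


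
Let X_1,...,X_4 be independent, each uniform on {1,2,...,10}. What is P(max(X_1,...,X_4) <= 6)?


P(max <= 6) = P(all X_i <= 6) = (P(X_1 <= 6))^4
= (6/10)^4 = (3/5)^4 = 81/625

81/625


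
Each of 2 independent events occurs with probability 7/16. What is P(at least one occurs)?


P(at least one) = 1 - P(none)
P(none) = (1 - 7/16)^2 = (9/16)^2 = 81/256
P(at least one) = 1 - 81/256 = 175/256

175/256


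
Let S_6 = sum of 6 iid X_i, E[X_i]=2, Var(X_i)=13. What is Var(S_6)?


By independence, Var(S_n) = n*Var(X_1) = 6*13 = 78

78


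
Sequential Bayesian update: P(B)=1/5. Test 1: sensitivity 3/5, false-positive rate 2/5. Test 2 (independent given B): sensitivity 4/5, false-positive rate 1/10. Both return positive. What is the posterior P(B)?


After test 1: P(+) = 3/5*1/5 + 2/5*4/5 = 11/25
P(B|+) = (3/25)/(11/25) = 3/11
After test 2 (use post1 as new prior): P(+) = 4/5*3/11 + 1/10*8/11 = 16/55
P(B|+,+) = (12/55)/(16/55) = 3/4

3/4


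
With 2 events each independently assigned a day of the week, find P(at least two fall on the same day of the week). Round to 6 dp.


P(all different) = prod((7-i)/7 for i=0..1) = 0.857143
P(at least one match) = 1 - 0.857143 = 0.142857

0.142857


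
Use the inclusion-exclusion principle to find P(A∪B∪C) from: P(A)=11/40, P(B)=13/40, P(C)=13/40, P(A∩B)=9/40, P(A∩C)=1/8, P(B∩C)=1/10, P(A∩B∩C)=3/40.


P(A∪B∪C) = P(A)+P(B)+P(C) - P(AB)-P(AC)-P(BC) + P(ABC)
= 11/40+13/40+13/40 - 9/40-1/8-1/10 + 3/40
= 11/20

11/20


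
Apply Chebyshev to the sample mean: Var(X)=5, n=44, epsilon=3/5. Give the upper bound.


Var(Xbar) = Var(X)/n = 5/44
Chebyshev: P(|Xbar-mu| >= 3/5) <= Var(Xbar)/(3/5)^2 = (5/44)/(9/25) = 125/396

125/396


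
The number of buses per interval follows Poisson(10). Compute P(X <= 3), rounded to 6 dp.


P(X<=3) = e^(-10)*10^0/0! + e^(-10)*10^1/1! + e^(-10)*10^2/2! + e^(-10)*10^3/3!
≈ 0.0000453999 + 0.0004539993 + 0.0022699965 + 0.0075666550
= 0.0103360507
≈ 0.010336

0.010336


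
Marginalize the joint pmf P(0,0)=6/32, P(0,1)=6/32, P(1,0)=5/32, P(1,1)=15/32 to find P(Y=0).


P(Y=0) = P(0,0)+P(1,0) = 6/32 + 5/32 = 11/32

11/32


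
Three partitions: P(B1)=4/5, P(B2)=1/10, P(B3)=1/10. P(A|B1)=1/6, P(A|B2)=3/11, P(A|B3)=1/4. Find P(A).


P(A) = P(A|B1)P(B1) + P(A|B2)P(B2) + P(A|B3)P(B3)
= 1/6*4/5 + 3/11*1/10 + 1/4*1/10
= 2/15 + 3/110 + 1/40 = 49/264

49/264


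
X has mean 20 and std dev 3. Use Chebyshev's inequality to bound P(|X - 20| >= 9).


k = 9/3 = 3
Chebyshev: P(|X-mu| >= k*sigma) <= 1/k^2 = 1/3^2 = 1/9

1/9


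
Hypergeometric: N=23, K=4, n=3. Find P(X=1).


P(X=1) = C(4,1)*C(19,2) / C(23,3)
= 4*171 / 1771
= 684/1771

684/1771


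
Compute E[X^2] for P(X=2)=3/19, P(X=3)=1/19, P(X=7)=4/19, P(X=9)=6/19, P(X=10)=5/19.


E[X^2] = sum(g(x)*P(x))
= 4*3/19 + 9*1/19 + 49*4/19 + 81*6/19 + 100*5/19
= 1203/19

1203/19


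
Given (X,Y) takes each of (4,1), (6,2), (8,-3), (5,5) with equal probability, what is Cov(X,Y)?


E[X]=23/4, E[Y]=5/4, E[XY]=17/4
Cov(X,Y) = E[XY] - E[X]E[Y] = 17/4 - 23/4*5/4 = -47/16

-47/16


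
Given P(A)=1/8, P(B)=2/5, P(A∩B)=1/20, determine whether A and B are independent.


P(A)*P(B) = 1/8*2/5 = 1/20
P(A∩B) = 1/20, which equals P(A)P(B), so independent

Yes, A and B are independent


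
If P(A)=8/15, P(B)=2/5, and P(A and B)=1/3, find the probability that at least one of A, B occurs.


P(A∪B) = P(A) + P(B) - P(A∩B)
= 8/15 + 2/5 - 1/3 = 3/5

3/5


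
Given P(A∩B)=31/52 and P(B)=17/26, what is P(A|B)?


P(A|B) = P(A∩B)/P(B) = (31/52)/(34/52) = 31/34

31/34


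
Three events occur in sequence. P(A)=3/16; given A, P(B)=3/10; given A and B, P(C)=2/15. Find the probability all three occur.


P(A∩B∩C) = P(A) * P(B|A) * P(C|A∩B)
= 3/16 * 3/10 * 2/15
= 9/160 * 2/15 = 3/400

3/400


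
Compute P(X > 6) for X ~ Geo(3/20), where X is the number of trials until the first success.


P(X > 6) = P(first 6 trials all fail) = (1-p)^6 = (17/20)^6 = 24137569/64000000

24137569/64000000


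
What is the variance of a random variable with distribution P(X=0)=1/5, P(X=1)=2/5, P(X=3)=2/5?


E[X] = 8/5, E[X^2] = 4
Var(X) = E[X^2] - (E[X])^2 = 4 - (8/5)^2 = 36/25

36/25


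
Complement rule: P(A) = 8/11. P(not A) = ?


P(A') = 1 - P(A) = 1 - 8/11 = 3/11

3/11


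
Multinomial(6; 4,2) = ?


6! = 720
Denominator: 4!=24 * 2!=2
Coefficient = 720 / 48 = 15

15


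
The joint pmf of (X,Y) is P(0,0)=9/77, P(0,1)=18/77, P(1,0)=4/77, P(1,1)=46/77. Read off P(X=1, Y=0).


Read from table: P(X=1, Y=0) = 4/77

4/77


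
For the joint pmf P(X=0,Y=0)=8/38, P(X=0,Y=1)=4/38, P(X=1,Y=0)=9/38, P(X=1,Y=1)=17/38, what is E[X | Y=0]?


P(Y=0) = 17/38
E[X|Y=0] = (0*8 + 1*9)/17 = 9/17

9/17


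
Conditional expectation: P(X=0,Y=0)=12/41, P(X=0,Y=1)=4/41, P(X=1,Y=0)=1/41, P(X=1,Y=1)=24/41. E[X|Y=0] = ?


P(Y=0) = 13/41
E[X|Y=0] = (0*12 + 1*1)/13 = 1/13

1/13


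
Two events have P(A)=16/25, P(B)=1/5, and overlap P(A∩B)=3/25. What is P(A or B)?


P(A∪B) = P(A) + P(B) - P(A∩B)
= 16/25 + 1/5 - 3/25 = 18/25

18/25


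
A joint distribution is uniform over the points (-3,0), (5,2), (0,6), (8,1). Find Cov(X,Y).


E[X]=5/2, E[Y]=9/4, E[XY]=9/2
Cov(X,Y) = E[XY] - E[X]E[Y] = 9/2 - 5/2*9/4 = -9/8

-9/8


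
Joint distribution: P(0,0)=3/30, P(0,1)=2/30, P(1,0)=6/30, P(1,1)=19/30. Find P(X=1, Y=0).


Read from table: P(X=1, Y=0) = 6/30 = 1/5

1/5


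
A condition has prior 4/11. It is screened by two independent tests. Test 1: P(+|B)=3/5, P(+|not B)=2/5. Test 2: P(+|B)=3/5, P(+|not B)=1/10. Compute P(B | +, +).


After test 1: P(+) = 3/5*4/11 + 2/5*7/11 = 26/55
P(B|+) = (12/55)/(26/55) = 6/13
After test 2 (use post1 as new prior): P(+) = 3/5*6/13 + 1/10*7/13 = 43/130
P(B|+,+) = (18/65)/(43/130) = 36/43

36/43


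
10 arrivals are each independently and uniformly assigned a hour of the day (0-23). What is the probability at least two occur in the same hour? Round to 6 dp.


P(all different) = prod((24-i)/24 for i=0..9) = 0.112250
P(at least one match) = 1 - 0.112250 = 0.887750

0.887750


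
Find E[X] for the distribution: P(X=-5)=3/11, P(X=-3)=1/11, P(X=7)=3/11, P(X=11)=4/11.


E[X] = sum(x * P(x))
= -5*3/11 - 3*1/11 + 7*3/11 + 11*4/11
= 47/11

47/11


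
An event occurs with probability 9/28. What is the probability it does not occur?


P(A') = 1 - P(A) = 1 - 9/28 = 19/28

19/28


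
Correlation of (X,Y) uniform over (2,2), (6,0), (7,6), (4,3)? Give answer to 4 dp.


Cov(X,Y) = 1.4375, Var(X) = 3.6875, Var(Y) = 4.6875
rho = Cov/(sqrt(VarX)*sqrt(VarY)) = 0.3458

0.3458


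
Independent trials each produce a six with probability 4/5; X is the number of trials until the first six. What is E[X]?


For geometric (trials until first success), E[X] = 1/p = 1/(4/5) = 5/4

5/4


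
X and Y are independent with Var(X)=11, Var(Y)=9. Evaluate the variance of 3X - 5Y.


Independence => Cov(X,Y)=0
Var(3X - 5Y) = 3^2*Var(X) + (-5)^2*Var(Y)
= 9*11 + 25*9 = 324

324


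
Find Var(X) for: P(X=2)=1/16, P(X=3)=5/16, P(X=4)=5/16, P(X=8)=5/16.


E[X] = 77/16, E[X^2] = 449/16
Var(X) = E[X^2] - (E[X])^2 = 449/16 - (77/16)^2 = 1255/256

1255/256


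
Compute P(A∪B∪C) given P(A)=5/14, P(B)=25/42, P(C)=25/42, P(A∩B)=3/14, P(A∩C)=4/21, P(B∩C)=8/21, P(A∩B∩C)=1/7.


P(A∪B∪C) = P(A)+P(B)+P(C) - P(AB)-P(AC)-P(BC) + P(ABC)
= 5/14+25/42+25/42 - 3/14-4/21-8/21 + 1/7
= 19/21

19/21


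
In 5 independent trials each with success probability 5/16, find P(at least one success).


P(at least one) = 1 - P(none)
P(none) = (1 - 5/16)^5 = (11/16)^5 = 161051/1048576
P(at least one) = 1 - 161051/1048576 = 887525/1048576

887525/1048576


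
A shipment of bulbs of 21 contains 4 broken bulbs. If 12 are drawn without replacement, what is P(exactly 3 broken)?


P(X=3) = C(4,3)*C(17,9) / C(21,12)
= 4*24310 / 293930
= 97240/293930 = 44/133

44/133


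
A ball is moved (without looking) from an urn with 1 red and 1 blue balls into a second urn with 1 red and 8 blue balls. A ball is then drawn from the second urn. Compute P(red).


P(transfer red) = 1/2; P(transfer blue) = 1/2
If red transferred: Urn II has 2 red of 10, so P(red|red moved) = 1/5
If blue transferred: Urn II has 1 red of 10, so P(red|blue moved) = 1/10
By total probability: P(red) = 1/2*1/5 + 1/2*1/10 = 3/20

3/20


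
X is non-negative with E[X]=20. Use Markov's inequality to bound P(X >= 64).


Markov: P(X >= a) <= E[X]/a
P(X >= 64) <= 20/64 = 5/16

5/16


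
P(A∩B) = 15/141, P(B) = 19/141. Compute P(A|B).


P(A|B) = P(A∩B)/P(B) = (15/141)/(19/141) = 15/19

15/19


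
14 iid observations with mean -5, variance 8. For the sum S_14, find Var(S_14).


By independence, Var(S_n) = n*Var(X_1) = 14*8 = 112

112


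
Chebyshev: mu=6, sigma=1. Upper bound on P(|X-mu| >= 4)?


k = 4/1 = 4
Chebyshev: P(|X-mu| >= k*sigma) <= 1/k^2 = 1/4^2 = 1/16

1/16


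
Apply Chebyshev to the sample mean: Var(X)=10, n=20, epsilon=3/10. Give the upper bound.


Var(Xbar) = Var(X)/n = 10/20
Chebyshev: P(|Xbar-mu| >= 3/10) <= Var(Xbar)/(3/10)^2 = (1/2)/(9/100) = 50/9
Bound exceeds 1, so trivial bound: 1

1
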